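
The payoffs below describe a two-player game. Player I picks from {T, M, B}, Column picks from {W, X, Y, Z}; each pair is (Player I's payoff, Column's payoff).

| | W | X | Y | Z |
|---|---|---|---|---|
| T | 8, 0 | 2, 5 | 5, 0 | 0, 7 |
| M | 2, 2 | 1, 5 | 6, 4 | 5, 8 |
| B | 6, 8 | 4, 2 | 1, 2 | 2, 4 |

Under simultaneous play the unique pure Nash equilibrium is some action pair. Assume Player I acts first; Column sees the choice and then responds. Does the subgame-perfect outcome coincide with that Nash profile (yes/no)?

no

Column best-responds to each possible Player I move:
- T: BR = Z, leader payoff 0.
- M: BR = Z, leader payoff 5.
- B: BR = W, leader payoff 6.
Among 0, 5, 6, the best is 6 at B. Subgame-perfect outcome: (B, W) with payoffs (6, 8).
For the simultaneous game, intersect best replies.
Player I's best replies: W→T; X→B; Y→M; Z→M.
Column's best replies: T→Z; M→Z; B→W.
Only (M, Z) has each player best-responding; Nash payoffs (5, 8).
Sequential outcome (B, W) differs from the Nash profile (M, Z).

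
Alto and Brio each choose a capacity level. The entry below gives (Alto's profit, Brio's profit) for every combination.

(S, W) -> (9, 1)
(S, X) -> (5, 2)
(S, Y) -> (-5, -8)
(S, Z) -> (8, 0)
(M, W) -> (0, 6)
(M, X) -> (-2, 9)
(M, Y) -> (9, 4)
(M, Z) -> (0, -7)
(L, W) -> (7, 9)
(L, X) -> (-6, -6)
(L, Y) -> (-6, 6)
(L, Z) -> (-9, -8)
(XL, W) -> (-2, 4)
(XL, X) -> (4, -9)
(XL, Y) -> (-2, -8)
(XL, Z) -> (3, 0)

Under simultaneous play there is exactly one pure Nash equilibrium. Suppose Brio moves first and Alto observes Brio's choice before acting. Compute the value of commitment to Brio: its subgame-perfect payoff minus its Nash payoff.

Solve by backward induction (Brio leads).
- W: BR = S, leader payoff 1.
- X: BR = S, leader payoff 2.
- Y: BR = M, leader payoff 4.
- Z: BR = S, leader payoff 0.
Maximizing over 1, 2, 4, 0, Brio chooses Y. Subgame-perfect outcome: (M, Y) with payoffs (9, 4).
Now find the simultaneous Nash equilibrium.
Alto's best replies: W→S; X→S; Y→M; Z→S.
Brio's best replies: S→X; M→X; L→W; XL→W.
Only (S, X) has each player best-responding; Nash payoffs (5, 2).
Brio's commitment gain: 4 − 2 = 2.

2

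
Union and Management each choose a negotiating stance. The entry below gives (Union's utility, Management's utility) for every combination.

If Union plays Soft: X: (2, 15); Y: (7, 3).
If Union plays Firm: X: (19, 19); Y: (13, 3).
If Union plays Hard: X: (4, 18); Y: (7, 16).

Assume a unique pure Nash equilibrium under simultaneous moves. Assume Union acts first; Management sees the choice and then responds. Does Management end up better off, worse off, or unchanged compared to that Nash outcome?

unchanged

Solve by backward induction (Union leads).
- Soft → Management plays X (best of 15, 3); Union gets 2.
- Firm → Management plays X (best of 19, 3); Union gets 19.
- Hard → Management plays X (best of 18, 16); Union gets 4.
Union's induced payoffs are 2, 19, 4, so Union commits to Firm. Subgame-perfect outcome: (Firm, X) with payoffs (19, 19).
Now find the simultaneous Nash equilibrium.
Union's best replies: X→Firm; Y→Firm.
Management's best replies: Soft→X; Firm→X; Hard→X.
The unique mutual best reply is (Firm, X), giving (19, 19).
Management earns 19 sequentially versus 19 at the Nash outcome: unchanged.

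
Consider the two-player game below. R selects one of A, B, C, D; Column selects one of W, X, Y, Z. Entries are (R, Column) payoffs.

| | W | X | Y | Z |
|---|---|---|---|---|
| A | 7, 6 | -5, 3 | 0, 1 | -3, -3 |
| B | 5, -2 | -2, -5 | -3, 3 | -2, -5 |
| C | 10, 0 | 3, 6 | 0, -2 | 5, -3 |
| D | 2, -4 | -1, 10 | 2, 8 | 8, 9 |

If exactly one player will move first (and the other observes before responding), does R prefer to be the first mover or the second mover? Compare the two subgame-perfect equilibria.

If R leads: Column's best replies are A→W, B→Y, C→X, D→X; R's induced payoffs 7, -3, 3, -1; outcome (A, W), payoffs (7, 6).
If Column leads: R's best replies are W→C, X→C, Y→D, Z→D; Column's induced payoffs 0, 6, 8, 9; outcome (D, Z), payoffs (8, 9).
R gets 7 moving first and 8 moving second, so R prefers to move second.

second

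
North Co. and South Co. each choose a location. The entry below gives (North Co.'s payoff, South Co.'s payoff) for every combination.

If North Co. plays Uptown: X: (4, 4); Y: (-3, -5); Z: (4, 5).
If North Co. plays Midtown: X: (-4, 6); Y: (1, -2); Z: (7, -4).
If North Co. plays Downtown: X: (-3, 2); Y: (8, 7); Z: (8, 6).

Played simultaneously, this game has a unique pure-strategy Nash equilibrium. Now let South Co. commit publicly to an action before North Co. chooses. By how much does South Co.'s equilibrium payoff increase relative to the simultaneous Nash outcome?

0

Backward induction with South Co. moving first.
- X → North Co. plays Uptown (best of 4, -4, -3); South Co. gets 4.
- Y → North Co. plays Downtown (best of -3, 1, 8); South Co. gets 7.
- Z → North Co. plays Downtown (best of 4, 7, 8); South Co. gets 6.
Maximizing over 4, 7, 6, South Co. chooses Y. Subgame-perfect outcome: (Downtown, Y) with payoffs (8, 7).
For the simultaneous game, intersect best replies.
North Co.'s best replies: X→Uptown; Y→Downtown; Z→Downtown.
South Co.'s best replies: Uptown→Z; Midtown→X; Downtown→Y.
Only (Downtown, Y) has each player best-responding; Nash payoffs (8, 7).
South Co.'s commitment gain: 7 − 7 = 0.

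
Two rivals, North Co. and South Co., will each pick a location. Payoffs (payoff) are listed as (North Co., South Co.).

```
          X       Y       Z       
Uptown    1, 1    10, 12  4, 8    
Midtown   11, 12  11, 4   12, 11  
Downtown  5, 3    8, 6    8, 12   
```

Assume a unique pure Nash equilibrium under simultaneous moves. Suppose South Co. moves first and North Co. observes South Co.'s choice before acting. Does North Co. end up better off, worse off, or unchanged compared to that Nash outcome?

North Co. best-responds to each possible South Co. move:
- X → North Co. plays Midtown (best of 1, 11, 5); South Co. gets 12.
- Y → North Co. plays Midtown (best of 10, 11, 8); South Co. gets 4.
- Z → North Co. plays Midtown (best of 4, 12, 8); South Co. gets 11.
South Co.'s induced payoffs are 12, 4, 11, so South Co. commits to X. Subgame-perfect outcome: (Midtown, X) with payoffs (11, 12).
Under simultaneous play:
North Co.'s best replies: X→Midtown; Y→Midtown; Z→Midtown.
South Co.'s best replies: Uptown→Y; Midtown→X; Downtown→Z.
Only (Midtown, X) has each player best-responding; Nash payoffs (11, 12).
North Co. earns 11 sequentially versus 11 at the Nash outcome: unchanged.

unchanged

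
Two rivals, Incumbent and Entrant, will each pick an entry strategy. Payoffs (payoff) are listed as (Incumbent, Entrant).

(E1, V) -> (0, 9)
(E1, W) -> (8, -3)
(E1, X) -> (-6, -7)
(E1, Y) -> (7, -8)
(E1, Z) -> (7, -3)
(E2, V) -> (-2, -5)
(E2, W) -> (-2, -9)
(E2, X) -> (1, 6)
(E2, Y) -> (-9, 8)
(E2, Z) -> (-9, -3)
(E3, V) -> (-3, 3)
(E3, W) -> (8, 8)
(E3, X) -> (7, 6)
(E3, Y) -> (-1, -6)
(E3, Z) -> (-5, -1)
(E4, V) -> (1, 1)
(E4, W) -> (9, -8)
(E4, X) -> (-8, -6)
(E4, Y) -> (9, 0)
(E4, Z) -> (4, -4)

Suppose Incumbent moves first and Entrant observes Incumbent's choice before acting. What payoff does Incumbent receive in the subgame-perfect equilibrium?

8

Backward induction with Incumbent moving first.
- E1 → Entrant plays V (best of 9, -3, -7, -8, -3); Incumbent gets 0.
- E2 → Entrant plays Y (best of -5, -9, 6, 8, -3); Incumbent gets -9.
- E3 → Entrant plays W (best of 3, 8, 6, -6, -1); Incumbent gets 8.
- E4 → Entrant plays V (best of 1, -8, -6, 0, -4); Incumbent gets 1.
Maximizing over 0, -9, 8, 1, Incumbent chooses E3. Subgame-perfect outcome: (E3, W) with payoffs (8, 8).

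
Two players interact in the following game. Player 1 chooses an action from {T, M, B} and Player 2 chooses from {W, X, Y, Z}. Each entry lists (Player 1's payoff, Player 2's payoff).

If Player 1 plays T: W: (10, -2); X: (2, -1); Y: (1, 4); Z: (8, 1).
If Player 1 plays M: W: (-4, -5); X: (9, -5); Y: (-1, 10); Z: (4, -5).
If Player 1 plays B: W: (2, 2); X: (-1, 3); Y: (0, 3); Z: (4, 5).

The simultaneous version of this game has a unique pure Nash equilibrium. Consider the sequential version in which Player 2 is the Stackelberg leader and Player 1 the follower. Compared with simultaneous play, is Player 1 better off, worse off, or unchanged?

Backward induction with Player 2 moving first.
- W → Player 1 plays T (best of 10, -4, 2); Player 2 gets -2.
- X → Player 1 plays M (best of 2, 9, -1); Player 2 gets -5.
- Y → Player 1 plays T (best of 1, -1, 0); Player 2 gets 4.
- Z → Player 1 plays T (best of 8, 4, 4); Player 2 gets 1.
Maximizing over -2, -5, 4, 1, Player 2 chooses Y. Subgame-perfect outcome: (T, Y) with payoffs (1, 4).
For the simultaneous game, intersect best replies.
Player 1's best replies: W→T; X→M; Y→T; Z→T.
Player 2's best replies: T→Y; M→Y; B→Z.
The unique mutual best reply is (T, Y), giving (1, 4).
Player 1 earns 1 sequentially versus 1 at the Nash outcome: unchanged.

unchanged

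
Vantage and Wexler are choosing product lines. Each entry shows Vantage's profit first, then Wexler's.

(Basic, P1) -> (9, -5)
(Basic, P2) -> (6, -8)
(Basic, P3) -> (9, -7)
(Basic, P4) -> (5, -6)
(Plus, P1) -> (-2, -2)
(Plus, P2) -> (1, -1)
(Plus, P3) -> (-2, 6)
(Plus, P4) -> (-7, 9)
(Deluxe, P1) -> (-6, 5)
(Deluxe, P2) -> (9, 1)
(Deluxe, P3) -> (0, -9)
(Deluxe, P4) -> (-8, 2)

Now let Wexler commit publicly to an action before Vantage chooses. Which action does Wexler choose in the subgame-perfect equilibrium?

P2

Backward induction with Wexler moving first.
- P1: Vantage compares 9, -2, -6 and picks Basic; Wexler would get -5.
- P2: Vantage compares 6, 1, 9 and picks Deluxe; Wexler would get 1.
- P3: Vantage compares 9, -2, 0 and picks Basic; Wexler would get -7.
- P4: Vantage compares 5, -7, -8 and picks Basic; Wexler would get -6.
Among -5, 1, -7, -6, the best is 1 at P2. Subgame-perfect outcome: (Deluxe, P2) with payoffs (9, 1).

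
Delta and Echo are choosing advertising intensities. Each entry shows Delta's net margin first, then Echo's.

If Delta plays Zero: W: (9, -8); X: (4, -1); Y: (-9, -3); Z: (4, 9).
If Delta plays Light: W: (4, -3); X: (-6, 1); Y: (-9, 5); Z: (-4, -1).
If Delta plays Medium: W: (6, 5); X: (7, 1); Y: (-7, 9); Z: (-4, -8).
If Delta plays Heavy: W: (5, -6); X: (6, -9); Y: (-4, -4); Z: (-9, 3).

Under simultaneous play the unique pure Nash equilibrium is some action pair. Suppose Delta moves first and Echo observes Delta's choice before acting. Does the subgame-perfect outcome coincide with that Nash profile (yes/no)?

yes

Echo best-responds to each possible Delta move:
- Zero: BR = Z, leader payoff 4.
- Light: BR = Y, leader payoff -9.
- Medium: BR = Y, leader payoff -7.
- Heavy: BR = Z, leader payoff -9.
Delta's induced payoffs are 4, -9, -7, -9, so Delta commits to Zero. Subgame-perfect outcome: (Zero, Z) with payoffs (4, 9).
For the simultaneous game, intersect best replies.
Delta's best replies: W→Zero; X→Medium; Y→Heavy; Z→Zero.
Echo's best replies: Zero→Z; Light→Y; Medium→Y; Heavy→Z.
Only (Zero, Z) has each player best-responding; Nash payoffs (4, 9).
Sequential outcome (Zero, Z) coincides with the Nash profile (Zero, Z).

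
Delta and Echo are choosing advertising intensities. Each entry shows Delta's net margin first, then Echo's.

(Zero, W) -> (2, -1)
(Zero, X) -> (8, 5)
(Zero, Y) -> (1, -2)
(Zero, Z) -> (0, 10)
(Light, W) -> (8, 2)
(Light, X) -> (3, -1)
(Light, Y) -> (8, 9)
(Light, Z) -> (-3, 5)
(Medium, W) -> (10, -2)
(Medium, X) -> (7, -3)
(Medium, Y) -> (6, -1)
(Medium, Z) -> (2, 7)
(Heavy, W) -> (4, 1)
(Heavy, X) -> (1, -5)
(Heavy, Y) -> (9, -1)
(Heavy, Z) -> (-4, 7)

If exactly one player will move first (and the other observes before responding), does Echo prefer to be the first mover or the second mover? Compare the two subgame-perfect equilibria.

If Delta leads: Echo's best replies are Zero→Z, Light→Y, Medium→Z, Heavy→Z; Delta's induced payoffs 0, 8, 2, -4; outcome (Light, Y), payoffs (8, 9).
If Echo leads: Delta's best replies are W→Medium, X→Zero, Y→Heavy, Z→Medium; Echo's induced payoffs -2, 5, -1, 7; outcome (Medium, Z), payoffs (2, 7).
Echo gets 7 moving first and 9 moving second, so Echo prefers to move second.

second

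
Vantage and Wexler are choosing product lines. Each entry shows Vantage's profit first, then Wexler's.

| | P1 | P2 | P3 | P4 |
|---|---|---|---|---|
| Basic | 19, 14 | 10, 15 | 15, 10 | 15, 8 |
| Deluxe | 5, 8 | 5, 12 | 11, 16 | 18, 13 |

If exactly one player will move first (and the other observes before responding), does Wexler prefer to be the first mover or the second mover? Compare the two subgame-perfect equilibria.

If Vantage leads: Wexler's best replies are Basic→P2, Deluxe→P3; Vantage's induced payoffs 10, 11; outcome (Deluxe, P3), payoffs (11, 16).
If Wexler leads: Vantage's best replies are P1→Basic, P2→Basic, P3→Basic, P4→Deluxe; Wexler's induced payoffs 14, 15, 10, 13; outcome (Basic, P2), payoffs (10, 15).
Wexler gets 15 moving first and 16 moving second, so Wexler prefers to move second.

second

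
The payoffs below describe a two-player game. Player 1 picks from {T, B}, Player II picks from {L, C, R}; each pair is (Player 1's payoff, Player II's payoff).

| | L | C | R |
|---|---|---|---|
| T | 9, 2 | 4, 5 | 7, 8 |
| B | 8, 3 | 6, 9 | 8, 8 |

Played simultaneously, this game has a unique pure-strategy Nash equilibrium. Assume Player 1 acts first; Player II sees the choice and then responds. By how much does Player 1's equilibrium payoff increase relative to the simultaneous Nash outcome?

Work backward from Player II's decision.
- T: Player II compares 2, 5, 8 and picks R; Player 1 would get 7.
- B: Player II compares 3, 9, 8 and picks C; Player 1 would get 6.
Player 1's induced payoffs are 7, 6, so Player 1 commits to T. Subgame-perfect outcome: (T, R) with payoffs (7, 8).
For the simultaneous game, intersect best replies.
Player 1's best replies: L→T; C→B; R→B.
Player II's best replies: T→R; B→C.
The unique mutual best reply is (B, C), giving (6, 9).
Player 1's commitment gain: 7 − 6 = 1.

1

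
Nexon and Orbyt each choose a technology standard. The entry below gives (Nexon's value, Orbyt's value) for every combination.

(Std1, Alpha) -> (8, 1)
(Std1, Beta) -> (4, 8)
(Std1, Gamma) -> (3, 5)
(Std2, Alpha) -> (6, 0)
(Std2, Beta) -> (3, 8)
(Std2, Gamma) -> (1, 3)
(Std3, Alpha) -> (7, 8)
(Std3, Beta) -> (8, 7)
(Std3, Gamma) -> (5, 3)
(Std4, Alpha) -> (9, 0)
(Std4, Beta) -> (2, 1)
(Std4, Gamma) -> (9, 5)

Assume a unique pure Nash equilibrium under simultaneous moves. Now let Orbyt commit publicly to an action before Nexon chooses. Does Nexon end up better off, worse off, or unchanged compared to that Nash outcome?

worse off

Nexon best-responds to each possible Orbyt move:
- Alpha: Nexon compares 8, 6, 7, 9 and picks Std4; Orbyt would get 0.
- Beta: Nexon compares 4, 3, 8, 2 and picks Std3; Orbyt would get 7.
- Gamma: Nexon compares 3, 1, 5, 9 and picks Std4; Orbyt would get 5.
Among 0, 7, 5, the best is 7 at Beta. Subgame-perfect outcome: (Std3, Beta) with payoffs (8, 7).
For the simultaneous game, intersect best replies.
Nexon's best replies: Alpha→Std4; Beta→Std3; Gamma→Std4.
Orbyt's best replies: Std1→Beta; Std2→Beta; Std3→Alpha; Std4→Gamma.
The unique mutual best reply is (Std4, Gamma), giving (9, 5).
Nexon earns 8 sequentially versus 9 at the Nash outcome: worse off.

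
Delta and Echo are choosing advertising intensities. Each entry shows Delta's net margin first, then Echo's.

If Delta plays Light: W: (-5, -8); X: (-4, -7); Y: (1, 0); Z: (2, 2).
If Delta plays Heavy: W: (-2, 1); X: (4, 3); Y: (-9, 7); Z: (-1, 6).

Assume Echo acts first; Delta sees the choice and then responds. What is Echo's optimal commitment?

Backward induction with Echo moving first.
- W: Delta compares -5, -2 and picks Heavy; Echo would get 1.
- X: Delta compares -4, 4 and picks Heavy; Echo would get 3.
- Y: Delta compares 1, -9 and picks Light; Echo would get 0.
- Z: Delta compares 2, -1 and picks Light; Echo would get 2.
Maximizing over 1, 3, 0, 2, Echo chooses X. Subgame-perfect outcome: (Heavy, X) with payoffs (4, 3).

X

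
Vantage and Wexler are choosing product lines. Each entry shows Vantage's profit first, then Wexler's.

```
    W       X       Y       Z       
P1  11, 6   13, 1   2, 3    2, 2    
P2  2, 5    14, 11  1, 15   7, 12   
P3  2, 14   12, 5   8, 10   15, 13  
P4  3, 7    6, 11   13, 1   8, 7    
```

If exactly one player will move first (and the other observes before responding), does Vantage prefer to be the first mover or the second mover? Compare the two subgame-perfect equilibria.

If Vantage leads: Wexler's best replies are P1→W, P2→Y, P3→W, P4→X; Vantage's induced payoffs 11, 1, 2, 6; outcome (P1, W), payoffs (11, 6).
If Wexler leads: Vantage's best replies are W→P1, X→P2, Y→P4, Z→P3; Wexler's induced payoffs 6, 11, 1, 13; outcome (P3, Z), payoffs (15, 13).
Vantage gets 11 moving first and 15 moving second, so Vantage prefers to move second.

second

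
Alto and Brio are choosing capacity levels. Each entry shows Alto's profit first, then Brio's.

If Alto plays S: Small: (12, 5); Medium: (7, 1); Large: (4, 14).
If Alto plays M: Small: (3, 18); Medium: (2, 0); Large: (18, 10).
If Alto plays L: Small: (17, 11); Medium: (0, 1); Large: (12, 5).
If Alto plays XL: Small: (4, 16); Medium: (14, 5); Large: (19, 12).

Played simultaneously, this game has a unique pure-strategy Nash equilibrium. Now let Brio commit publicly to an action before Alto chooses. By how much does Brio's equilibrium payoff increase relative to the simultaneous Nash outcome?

1

Alto best-responds to each possible Brio move:
- Small: BR = L, leader payoff 11.
- Medium: BR = XL, leader payoff 5.
- Large: BR = XL, leader payoff 12.
Brio's induced payoffs are 11, 5, 12, so Brio commits to Large. Subgame-perfect outcome: (XL, Large) with payoffs (19, 12).
For the simultaneous game, intersect best replies.
Alto's best replies: Small→L; Medium→XL; Large→XL.
Brio's best replies: S→Large; M→Small; L→Small; XL→Small.
Only (L, Small) has each player best-responding; Nash payoffs (17, 11).
Brio's commitment gain: 12 − 11 = 1.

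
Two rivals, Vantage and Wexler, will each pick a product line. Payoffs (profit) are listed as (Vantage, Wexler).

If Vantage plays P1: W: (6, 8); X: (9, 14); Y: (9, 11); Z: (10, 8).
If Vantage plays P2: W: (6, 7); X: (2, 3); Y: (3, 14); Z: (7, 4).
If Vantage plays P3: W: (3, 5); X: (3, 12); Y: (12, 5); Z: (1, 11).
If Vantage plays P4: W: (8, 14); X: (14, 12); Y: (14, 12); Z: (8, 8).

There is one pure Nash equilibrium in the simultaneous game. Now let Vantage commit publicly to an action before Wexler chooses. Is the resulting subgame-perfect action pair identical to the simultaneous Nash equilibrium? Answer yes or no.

Backward induction with Vantage moving first.
- P1: BR = X, leader payoff 9.
- P2: BR = Y, leader payoff 3.
- P3: BR = X, leader payoff 3.
- P4: BR = W, leader payoff 8.
Vantage's induced payoffs are 9, 3, 3, 8, so Vantage commits to P1. Subgame-perfect outcome: (P1, X) with payoffs (9, 14).
For the simultaneous game, intersect best replies.
Vantage's best replies: W→P4; X→P4; Y→P4; Z→P1.
Wexler's best replies: P1→X; P2→Y; P3→X; P4→W.
Only (P4, W) has each player best-responding; Nash payoffs (8, 14).
Sequential outcome (P1, X) differs from the Nash profile (P4, W).

no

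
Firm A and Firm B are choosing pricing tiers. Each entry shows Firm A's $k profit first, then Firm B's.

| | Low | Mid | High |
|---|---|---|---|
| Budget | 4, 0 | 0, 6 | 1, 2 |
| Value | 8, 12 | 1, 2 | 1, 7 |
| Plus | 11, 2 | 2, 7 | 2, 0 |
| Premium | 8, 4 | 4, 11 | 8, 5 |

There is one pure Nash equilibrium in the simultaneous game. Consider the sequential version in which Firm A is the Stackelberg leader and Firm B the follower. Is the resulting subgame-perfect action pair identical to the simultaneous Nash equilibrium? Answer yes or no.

no

Firm B best-responds to each possible Firm A move:
- Budget → Firm B plays Mid (best of 0, 6, 2); Firm A gets 0.
- Value → Firm B plays Low (best of 12, 2, 7); Firm A gets 8.
- Plus → Firm B plays Mid (best of 2, 7, 0); Firm A gets 2.
- Premium → Firm B plays Mid (best of 4, 11, 5); Firm A gets 4.
Firm A's induced payoffs are 0, 8, 2, 4, so Firm A commits to Value. Subgame-perfect outcome: (Value, Low) with payoffs (8, 12).
Now find the simultaneous Nash equilibrium.
Firm A's best replies: Low→Plus; Mid→Premium; High→Premium.
Firm B's best replies: Budget→Mid; Value→Low; Plus→Mid; Premium→Mid.
Only (Premium, Mid) has each player best-responding; Nash payoffs (4, 11).
Sequential outcome (Value, Low) differs from the Nash profile (Premium, Mid).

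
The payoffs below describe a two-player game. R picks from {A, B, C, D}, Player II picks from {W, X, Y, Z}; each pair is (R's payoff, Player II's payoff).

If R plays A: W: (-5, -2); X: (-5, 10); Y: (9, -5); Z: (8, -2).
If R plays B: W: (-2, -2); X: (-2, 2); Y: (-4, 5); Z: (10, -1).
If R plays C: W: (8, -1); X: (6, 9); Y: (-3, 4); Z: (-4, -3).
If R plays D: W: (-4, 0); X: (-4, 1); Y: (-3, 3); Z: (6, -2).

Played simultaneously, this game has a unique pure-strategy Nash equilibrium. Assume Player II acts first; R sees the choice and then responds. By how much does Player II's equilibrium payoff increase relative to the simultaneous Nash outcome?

Work backward from R's decision.
- W: R compares -5, -2, 8, -4 and picks C; Player II would get -1.
- X: R compares -5, -2, 6, -4 and picks C; Player II would get 9.
- Y: R compares 9, -4, -3, -3 and picks A; Player II would get -5.
- Z: R compares 8, 10, -4, 6 and picks B; Player II would get -1.
Player II's induced payoffs are -1, 9, -5, -1, so Player II commits to X. Subgame-perfect outcome: (C, X) with payoffs (6, 9).
Under simultaneous play:
R's best replies: W→C; X→C; Y→A; Z→B.
Player II's best replies: A→X; B→Y; C→X; D→Y.
Only (C, X) has each player best-responding; Nash payoffs (6, 9).
Player II's commitment gain: 9 − 9 = 0.

0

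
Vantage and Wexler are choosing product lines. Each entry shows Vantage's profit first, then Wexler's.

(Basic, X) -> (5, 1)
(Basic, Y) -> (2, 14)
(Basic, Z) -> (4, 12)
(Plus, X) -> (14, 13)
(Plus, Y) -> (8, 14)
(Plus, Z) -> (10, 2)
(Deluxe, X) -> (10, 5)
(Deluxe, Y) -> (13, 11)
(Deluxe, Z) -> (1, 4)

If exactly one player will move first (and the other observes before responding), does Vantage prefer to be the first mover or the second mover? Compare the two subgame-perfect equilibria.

second

If Vantage leads: Wexler's best replies are Basic→Y, Plus→Y, Deluxe→Y; Vantage's induced payoffs 2, 8, 13; outcome (Deluxe, Y), payoffs (13, 11).
If Wexler leads: Vantage's best replies are X→Plus, Y→Deluxe, Z→Plus; Wexler's induced payoffs 13, 11, 2; outcome (Plus, X), payoffs (14, 13).
Vantage gets 13 moving first and 14 moving second, so Vantage prefers to move second.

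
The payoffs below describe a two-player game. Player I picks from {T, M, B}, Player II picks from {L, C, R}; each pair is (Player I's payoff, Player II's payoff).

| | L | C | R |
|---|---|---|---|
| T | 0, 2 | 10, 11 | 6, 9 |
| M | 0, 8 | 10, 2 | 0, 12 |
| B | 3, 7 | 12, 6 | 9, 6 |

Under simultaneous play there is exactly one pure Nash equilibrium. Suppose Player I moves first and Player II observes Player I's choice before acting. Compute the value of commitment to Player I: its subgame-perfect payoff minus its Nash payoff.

Backward induction with Player I moving first.
- T: Player II compares 2, 11, 9 and picks C; Player I would get 10.
- M: Player II compares 8, 2, 12 and picks R; Player I would get 0.
- B: Player II compares 7, 6, 6 and picks L; Player I would get 3.
Maximizing over 10, 0, 3, Player I chooses T. Subgame-perfect outcome: (T, C) with payoffs (10, 11).
Now find the simultaneous Nash equilibrium.
Player I's best replies: L→B; C→B; R→B.
Player II's best replies: T→C; M→R; B→L.
The unique mutual best reply is (B, L), giving (3, 7).
Player I's commitment gain: 10 − 3 = 7.

7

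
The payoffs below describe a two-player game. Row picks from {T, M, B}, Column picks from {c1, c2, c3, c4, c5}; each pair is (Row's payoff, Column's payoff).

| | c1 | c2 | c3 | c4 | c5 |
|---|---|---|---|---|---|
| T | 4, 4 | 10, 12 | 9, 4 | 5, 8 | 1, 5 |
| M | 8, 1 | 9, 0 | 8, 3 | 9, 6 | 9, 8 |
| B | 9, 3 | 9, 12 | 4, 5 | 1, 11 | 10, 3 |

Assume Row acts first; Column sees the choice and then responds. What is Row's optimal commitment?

T

Column best-responds to each possible Row move:
- T: Column compares 4, 12, 4, 8, 5 and picks c2; Row would get 10.
- M: Column compares 1, 0, 3, 6, 8 and picks c5; Row would get 9.
- B: Column compares 3, 12, 5, 11, 3 and picks c2; Row would get 9.
Row's induced payoffs are 10, 9, 9, so Row commits to T. Subgame-perfect outcome: (T, c2) with payoffs (10, 12).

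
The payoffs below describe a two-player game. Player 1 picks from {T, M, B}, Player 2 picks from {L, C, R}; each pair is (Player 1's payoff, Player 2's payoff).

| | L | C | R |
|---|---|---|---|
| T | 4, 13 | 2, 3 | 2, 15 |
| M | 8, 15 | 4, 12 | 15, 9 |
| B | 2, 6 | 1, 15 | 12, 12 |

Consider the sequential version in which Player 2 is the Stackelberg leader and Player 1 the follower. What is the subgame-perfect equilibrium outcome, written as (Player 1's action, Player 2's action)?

(M, L)

Backward induction with Player 2 moving first.
- L: BR = M, leader payoff 15.
- C: BR = M, leader payoff 12.
- R: BR = M, leader payoff 9.
Player 2's induced payoffs are 15, 12, 9, so Player 2 commits to L. Subgame-perfect outcome: (M, L) with payoffs (8, 15).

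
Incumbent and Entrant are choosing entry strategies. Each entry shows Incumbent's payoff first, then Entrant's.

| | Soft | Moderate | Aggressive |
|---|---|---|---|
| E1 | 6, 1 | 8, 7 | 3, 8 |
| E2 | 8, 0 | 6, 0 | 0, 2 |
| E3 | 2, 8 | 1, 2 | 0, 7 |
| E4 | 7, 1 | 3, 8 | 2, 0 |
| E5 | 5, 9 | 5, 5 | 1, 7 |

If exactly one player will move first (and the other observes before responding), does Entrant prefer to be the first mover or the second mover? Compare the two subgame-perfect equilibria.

If Incumbent leads: Entrant's best replies are E1→Aggressive, E2→Aggressive, E3→Soft, E4→Moderate, E5→Soft; Incumbent's induced payoffs 3, 0, 2, 3, 5; outcome (E5, Soft), payoffs (5, 9).
If Entrant leads: Incumbent's best replies are Soft→E2, Moderate→E1, Aggressive→E1; Entrant's induced payoffs 0, 7, 8; outcome (E1, Aggressive), payoffs (3, 8).
Entrant gets 8 moving first and 9 moving second, so Entrant prefers to move second.

second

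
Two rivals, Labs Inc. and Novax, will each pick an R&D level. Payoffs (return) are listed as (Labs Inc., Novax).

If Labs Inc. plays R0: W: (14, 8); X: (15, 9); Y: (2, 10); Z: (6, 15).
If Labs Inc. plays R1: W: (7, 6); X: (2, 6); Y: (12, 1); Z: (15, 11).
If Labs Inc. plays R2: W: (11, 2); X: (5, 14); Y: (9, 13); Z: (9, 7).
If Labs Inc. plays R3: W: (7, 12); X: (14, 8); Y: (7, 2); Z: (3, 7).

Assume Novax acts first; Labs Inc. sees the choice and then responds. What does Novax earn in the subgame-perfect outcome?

11

Backward induction with Novax moving first.
- W → Labs Inc. plays R0 (best of 14, 7, 11, 7); Novax gets 8.
- X → Labs Inc. plays R0 (best of 15, 2, 5, 14); Novax gets 9.
- Y → Labs Inc. plays R1 (best of 2, 12, 9, 7); Novax gets 1.
- Z → Labs Inc. plays R1 (best of 6, 15, 9, 3); Novax gets 11.
Maximizing over 8, 9, 1, 11, Novax chooses Z. Subgame-perfect outcome: (R1, Z) with payoffs (15, 11).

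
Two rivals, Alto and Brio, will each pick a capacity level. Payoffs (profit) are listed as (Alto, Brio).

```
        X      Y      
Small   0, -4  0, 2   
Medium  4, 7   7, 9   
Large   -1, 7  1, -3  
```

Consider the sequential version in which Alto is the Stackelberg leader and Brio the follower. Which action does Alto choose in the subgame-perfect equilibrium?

Work backward from Brio's decision.
- Small: BR = Y, leader payoff 0.
- Medium: BR = Y, leader payoff 7.
- Large: BR = X, leader payoff -1.
Among 0, 7, -1, the best is 7 at Medium. Subgame-perfect outcome: (Medium, Y) with payoffs (7, 9).

Medium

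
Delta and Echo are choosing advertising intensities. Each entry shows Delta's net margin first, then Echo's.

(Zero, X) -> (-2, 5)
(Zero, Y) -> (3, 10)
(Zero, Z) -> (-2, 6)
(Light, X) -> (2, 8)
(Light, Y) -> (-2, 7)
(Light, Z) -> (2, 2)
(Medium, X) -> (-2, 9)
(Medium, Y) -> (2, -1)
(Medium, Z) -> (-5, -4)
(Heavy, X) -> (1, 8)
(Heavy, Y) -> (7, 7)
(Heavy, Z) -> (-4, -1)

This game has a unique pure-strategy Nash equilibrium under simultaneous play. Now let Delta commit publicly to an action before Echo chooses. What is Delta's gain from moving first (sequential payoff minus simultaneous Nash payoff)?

Solve by backward induction (Delta leads).
- Zero: BR = Y, leader payoff 3.
- Light: BR = X, leader payoff 2.
- Medium: BR = X, leader payoff -2.
- Heavy: BR = X, leader payoff 1.
Delta's induced payoffs are 3, 2, -2, 1, so Delta commits to Zero. Subgame-perfect outcome: (Zero, Y) with payoffs (3, 10).
Now find the simultaneous Nash equilibrium.
Delta's best replies: X→Light; Y→Heavy; Z→Light.
Echo's best replies: Zero→Y; Light→X; Medium→X; Heavy→X.
Only (Light, X) has each player best-responding; Nash payoffs (2, 8).
Delta's commitment gain: 3 − 2 = 1.

1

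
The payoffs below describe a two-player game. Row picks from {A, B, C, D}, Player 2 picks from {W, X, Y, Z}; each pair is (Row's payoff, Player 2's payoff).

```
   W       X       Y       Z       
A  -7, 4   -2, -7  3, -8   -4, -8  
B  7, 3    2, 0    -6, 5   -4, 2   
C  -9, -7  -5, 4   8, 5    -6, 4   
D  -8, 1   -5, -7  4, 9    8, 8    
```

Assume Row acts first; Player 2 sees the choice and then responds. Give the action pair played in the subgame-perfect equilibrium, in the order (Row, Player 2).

(C, Y)

Player 2 best-responds to each possible Row move:
- A → Player 2 plays W (best of 4, -7, -8, -8); Row gets -7.
- B → Player 2 plays Y (best of 3, 0, 5, 2); Row gets -6.
- C → Player 2 plays Y (best of -7, 4, 5, 4); Row gets 8.
- D → Player 2 plays Y (best of 1, -7, 9, 8); Row gets 4.
Maximizing over -7, -6, 8, 4, Row chooses C. Subgame-perfect outcome: (C, Y) with payoffs (8, 5).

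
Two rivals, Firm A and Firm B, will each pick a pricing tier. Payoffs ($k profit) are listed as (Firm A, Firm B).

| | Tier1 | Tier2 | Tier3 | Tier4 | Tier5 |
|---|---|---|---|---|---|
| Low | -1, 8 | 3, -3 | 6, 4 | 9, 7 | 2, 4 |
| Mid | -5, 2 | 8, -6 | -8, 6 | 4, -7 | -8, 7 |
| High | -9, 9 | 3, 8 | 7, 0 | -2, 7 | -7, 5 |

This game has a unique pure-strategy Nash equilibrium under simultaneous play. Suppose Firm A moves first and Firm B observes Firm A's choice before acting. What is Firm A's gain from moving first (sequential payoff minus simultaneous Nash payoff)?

Backward induction with Firm A moving first.
- Low: Firm B compares 8, -3, 4, 7, 4 and picks Tier1; Firm A would get -1.
- Mid: Firm B compares 2, -6, 6, -7, 7 and picks Tier5; Firm A would get -8.
- High: Firm B compares 9, 8, 0, 7, 5 and picks Tier1; Firm A would get -9.
Firm A's induced payoffs are -1, -8, -9, so Firm A commits to Low. Subgame-perfect outcome: (Low, Tier1) with payoffs (-1, 8).
For the simultaneous game, intersect best replies.
Firm A's best replies: Tier1→Low; Tier2→Mid; Tier3→High; Tier4→Low; Tier5→Low.
Firm B's best replies: Low→Tier1; Mid→Tier5; High→Tier1.
The unique mutual best reply is (Low, Tier1), giving (-1, 8).
Firm A's commitment gain: -1 − -1 = 0.

0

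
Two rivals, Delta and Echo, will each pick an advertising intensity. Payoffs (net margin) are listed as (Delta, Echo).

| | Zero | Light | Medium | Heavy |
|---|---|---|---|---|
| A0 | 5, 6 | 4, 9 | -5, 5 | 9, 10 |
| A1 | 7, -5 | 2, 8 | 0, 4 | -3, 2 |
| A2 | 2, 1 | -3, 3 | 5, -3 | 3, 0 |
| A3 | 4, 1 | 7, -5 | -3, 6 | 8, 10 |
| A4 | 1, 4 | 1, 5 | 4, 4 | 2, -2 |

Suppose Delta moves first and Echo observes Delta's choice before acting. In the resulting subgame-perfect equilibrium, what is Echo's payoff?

Work backward from Echo's decision.
- A0: BR = Heavy, leader payoff 9.
- A1: BR = Light, leader payoff 2.
- A2: BR = Light, leader payoff -3.
- A3: BR = Heavy, leader payoff 8.
- A4: BR = Light, leader payoff 1.
Maximizing over 9, 2, -3, 8, 1, Delta chooses A0. Subgame-perfect outcome: (A0, Heavy) with payoffs (9, 10).

10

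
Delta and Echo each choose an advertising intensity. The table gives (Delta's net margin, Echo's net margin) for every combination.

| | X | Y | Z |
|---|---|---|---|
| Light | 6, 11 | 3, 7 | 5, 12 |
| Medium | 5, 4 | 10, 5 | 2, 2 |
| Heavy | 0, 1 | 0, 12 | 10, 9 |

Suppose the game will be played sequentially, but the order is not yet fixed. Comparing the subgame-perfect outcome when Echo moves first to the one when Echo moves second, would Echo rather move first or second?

first

If Delta leads: Echo's best replies are Light→Z, Medium→Y, Heavy→Y; Delta's induced payoffs 5, 10, 0; outcome (Medium, Y), payoffs (10, 5).
If Echo leads: Delta's best replies are X→Light, Y→Medium, Z→Heavy; Echo's induced payoffs 11, 5, 9; outcome (Light, X), payoffs (6, 11).
Echo gets 11 moving first and 5 moving second, so Echo prefers to move first.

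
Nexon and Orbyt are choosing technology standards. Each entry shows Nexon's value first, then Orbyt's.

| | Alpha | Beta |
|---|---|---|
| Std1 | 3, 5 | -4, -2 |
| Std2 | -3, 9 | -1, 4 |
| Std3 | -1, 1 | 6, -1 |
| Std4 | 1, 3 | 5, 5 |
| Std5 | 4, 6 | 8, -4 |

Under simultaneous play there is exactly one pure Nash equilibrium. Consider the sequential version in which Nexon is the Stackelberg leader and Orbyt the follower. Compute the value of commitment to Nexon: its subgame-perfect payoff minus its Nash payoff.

Work backward from Orbyt's decision.
- Std1: Orbyt compares 5, -2 and picks Alpha; Nexon would get 3.
- Std2: Orbyt compares 9, 4 and picks Alpha; Nexon would get -3.
- Std3: Orbyt compares 1, -1 and picks Alpha; Nexon would get -1.
- Std4: Orbyt compares 3, 5 and picks Beta; Nexon would get 5.
- Std5: Orbyt compares 6, -4 and picks Alpha; Nexon would get 4.
Nexon's induced payoffs are 3, -3, -1, 5, 4, so Nexon commits to Std4. Subgame-perfect outcome: (Std4, Beta) with payoffs (5, 5).
Under simultaneous play:
Nexon's best replies: Alpha→Std5; Beta→Std5.
Orbyt's best replies: Std1→Alpha; Std2→Alpha; Std3→Alpha; Std4→Beta; Std5→Alpha.
Only (Std5, Alpha) has each player best-responding; Nash payoffs (4, 6).
Nexon's commitment gain: 5 − 4 = 1.

1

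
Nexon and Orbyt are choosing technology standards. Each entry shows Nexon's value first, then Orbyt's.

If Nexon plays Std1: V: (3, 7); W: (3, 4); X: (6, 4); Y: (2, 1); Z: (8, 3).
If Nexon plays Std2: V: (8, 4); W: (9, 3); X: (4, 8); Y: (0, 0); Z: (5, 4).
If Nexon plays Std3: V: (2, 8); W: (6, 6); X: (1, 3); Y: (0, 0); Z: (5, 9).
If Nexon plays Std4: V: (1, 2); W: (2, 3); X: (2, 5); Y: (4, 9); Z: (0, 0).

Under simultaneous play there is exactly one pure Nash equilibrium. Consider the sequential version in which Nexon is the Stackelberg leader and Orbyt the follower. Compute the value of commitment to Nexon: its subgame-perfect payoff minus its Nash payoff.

1

Work backward from Orbyt's decision.
- Std1: BR = V, leader payoff 3.
- Std2: BR = X, leader payoff 4.
- Std3: BR = Z, leader payoff 5.
- Std4: BR = Y, leader payoff 4.
Among 3, 4, 5, 4, the best is 5 at Std3. Subgame-perfect outcome: (Std3, Z) with payoffs (5, 9).
Now find the simultaneous Nash equilibrium.
Nexon's best replies: V→Std2; W→Std2; X→Std1; Y→Std4; Z→Std1.
Orbyt's best replies: Std1→V; Std2→X; Std3→Z; Std4→Y.
Only (Std4, Y) has each player best-responding; Nash payoffs (4, 9).
Nexon's commitment gain: 5 − 4 = 1.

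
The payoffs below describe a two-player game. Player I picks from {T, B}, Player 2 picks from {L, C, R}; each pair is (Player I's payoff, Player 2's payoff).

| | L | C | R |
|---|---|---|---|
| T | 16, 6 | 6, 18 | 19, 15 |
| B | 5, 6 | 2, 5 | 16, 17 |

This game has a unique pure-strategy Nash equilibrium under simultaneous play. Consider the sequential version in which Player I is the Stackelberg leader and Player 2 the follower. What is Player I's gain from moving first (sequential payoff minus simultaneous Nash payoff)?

10

Player 2 best-responds to each possible Player I move:
- T → Player 2 plays C (best of 6, 18, 15); Player I gets 6.
- B → Player 2 plays R (best of 6, 5, 17); Player I gets 16.
Player I's induced payoffs are 6, 16, so Player I commits to B. Subgame-perfect outcome: (B, R) with payoffs (16, 17).
For the simultaneous game, intersect best replies.
Player I's best replies: L→T; C→T; R→T.
Player 2's best replies: T→C; B→R.
The unique mutual best reply is (T, C), giving (6, 18).
Player I's commitment gain: 16 − 6 = 10.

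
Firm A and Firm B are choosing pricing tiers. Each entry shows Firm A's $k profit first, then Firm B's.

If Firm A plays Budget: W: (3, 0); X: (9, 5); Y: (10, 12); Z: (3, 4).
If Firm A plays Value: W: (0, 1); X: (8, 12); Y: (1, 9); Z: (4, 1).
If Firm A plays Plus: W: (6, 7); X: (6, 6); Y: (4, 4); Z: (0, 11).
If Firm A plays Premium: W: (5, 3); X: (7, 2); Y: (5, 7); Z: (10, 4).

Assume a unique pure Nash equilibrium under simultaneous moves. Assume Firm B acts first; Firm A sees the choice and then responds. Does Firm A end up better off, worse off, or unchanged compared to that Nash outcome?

unchanged

Work backward from Firm A's decision.
- W: Firm A compares 3, 0, 6, 5 and picks Plus; Firm B would get 7.
- X: Firm A compares 9, 8, 6, 7 and picks Budget; Firm B would get 5.
- Y: Firm A compares 10, 1, 4, 5 and picks Budget; Firm B would get 12.
- Z: Firm A compares 3, 4, 0, 10 and picks Premium; Firm B would get 4.
Among 7, 5, 12, 4, the best is 12 at Y. Subgame-perfect outcome: (Budget, Y) with payoffs (10, 12).
Now find the simultaneous Nash equilibrium.
Firm A's best replies: W→Plus; X→Budget; Y→Budget; Z→Premium.
Firm B's best replies: Budget→Y; Value→X; Plus→Z; Premium→Y.
Only (Budget, Y) has each player best-responding; Nash payoffs (10, 12).
Firm A earns 10 sequentially versus 10 at the Nash outcome: unchanged.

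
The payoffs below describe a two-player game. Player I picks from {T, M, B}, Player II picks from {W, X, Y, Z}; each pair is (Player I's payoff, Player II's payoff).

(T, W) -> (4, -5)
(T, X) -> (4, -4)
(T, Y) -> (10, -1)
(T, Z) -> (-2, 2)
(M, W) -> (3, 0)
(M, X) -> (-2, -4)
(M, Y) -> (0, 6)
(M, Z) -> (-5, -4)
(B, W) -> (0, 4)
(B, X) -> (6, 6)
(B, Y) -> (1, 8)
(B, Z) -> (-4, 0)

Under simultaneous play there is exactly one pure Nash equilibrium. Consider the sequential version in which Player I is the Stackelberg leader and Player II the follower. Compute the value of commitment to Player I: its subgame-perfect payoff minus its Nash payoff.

Work backward from Player II's decision.
- T: BR = Z, leader payoff -2.
- M: BR = Y, leader payoff 0.
- B: BR = Y, leader payoff 1.
Among -2, 0, 1, the best is 1 at B. Subgame-perfect outcome: (B, Y) with payoffs (1, 8).
Now find the simultaneous Nash equilibrium.
Player I's best replies: W→T; X→B; Y→T; Z→T.
Player II's best replies: T→Z; M→Y; B→Y.
Only (T, Z) has each player best-responding; Nash payoffs (-2, 2).
Player I's commitment gain: 1 − -2 = 3.

3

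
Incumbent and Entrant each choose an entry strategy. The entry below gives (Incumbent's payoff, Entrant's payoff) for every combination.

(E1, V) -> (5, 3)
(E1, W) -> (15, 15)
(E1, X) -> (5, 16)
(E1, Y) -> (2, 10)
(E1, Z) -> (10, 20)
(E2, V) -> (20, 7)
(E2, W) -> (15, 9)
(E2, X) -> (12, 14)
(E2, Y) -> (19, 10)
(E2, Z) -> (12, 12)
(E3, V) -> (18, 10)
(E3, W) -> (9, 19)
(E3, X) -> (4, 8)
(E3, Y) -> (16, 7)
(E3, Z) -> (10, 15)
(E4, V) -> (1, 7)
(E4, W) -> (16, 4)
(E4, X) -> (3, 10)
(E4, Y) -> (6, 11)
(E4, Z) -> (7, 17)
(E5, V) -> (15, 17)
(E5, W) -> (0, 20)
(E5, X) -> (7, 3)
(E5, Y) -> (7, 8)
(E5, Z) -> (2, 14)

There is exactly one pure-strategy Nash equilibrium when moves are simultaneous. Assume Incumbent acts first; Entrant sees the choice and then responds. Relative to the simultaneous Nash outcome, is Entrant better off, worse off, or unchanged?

Entrant best-responds to each possible Incumbent move:
- E1: Entrant compares 3, 15, 16, 10, 20 and picks Z; Incumbent would get 10.
- E2: Entrant compares 7, 9, 14, 10, 12 and picks X; Incumbent would get 12.
- E3: Entrant compares 10, 19, 8, 7, 15 and picks W; Incumbent would get 9.
- E4: Entrant compares 7, 4, 10, 11, 17 and picks Z; Incumbent would get 7.
- E5: Entrant compares 17, 20, 3, 8, 14 and picks W; Incumbent would get 0.
Among 10, 12, 9, 7, 0, the best is 12 at E2. Subgame-perfect outcome: (E2, X) with payoffs (12, 14).
For the simultaneous game, intersect best replies.
Incumbent's best replies: V→E2; W→E4; X→E2; Y→E2; Z→E2.
Entrant's best replies: E1→Z; E2→X; E3→W; E4→Z; E5→W.
The unique mutual best reply is (E2, X), giving (12, 14).
Entrant earns 14 sequentially versus 14 at the Nash outcome: unchanged.

unchanged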